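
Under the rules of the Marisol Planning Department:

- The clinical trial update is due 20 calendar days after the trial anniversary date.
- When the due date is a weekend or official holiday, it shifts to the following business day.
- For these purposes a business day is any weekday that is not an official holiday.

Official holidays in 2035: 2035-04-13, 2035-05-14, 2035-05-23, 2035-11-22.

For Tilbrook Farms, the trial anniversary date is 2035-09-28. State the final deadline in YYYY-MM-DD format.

2035-10-18

20 calendar days after 2035-09-28 is 2035-10-18.
2035-10-18 is a Thursday and not a listed holiday, so it stands.
So the filing is due 2035-10-18.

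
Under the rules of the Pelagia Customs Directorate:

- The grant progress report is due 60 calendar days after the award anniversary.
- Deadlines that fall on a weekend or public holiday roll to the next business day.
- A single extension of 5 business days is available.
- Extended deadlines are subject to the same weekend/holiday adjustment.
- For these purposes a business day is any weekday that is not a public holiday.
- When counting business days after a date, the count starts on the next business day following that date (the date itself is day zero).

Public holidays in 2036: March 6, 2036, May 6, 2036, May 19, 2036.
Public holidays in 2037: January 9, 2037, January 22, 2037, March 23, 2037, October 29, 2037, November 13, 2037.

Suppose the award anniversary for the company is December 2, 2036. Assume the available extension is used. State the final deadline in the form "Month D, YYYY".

February 9, 2037

From December 2, 2036, 60 calendar days later is January 31, 2037.
January 31, 2037 falls on a Saturday. Rolling to the next business day gives February 2, 2037, a Monday.
Counting 5 further business days from February 2, 2037 reaches February 9, 2037.
February 9, 2037 is a Monday and not a listed holiday, so it stands.
So the filing is due February 9, 2037.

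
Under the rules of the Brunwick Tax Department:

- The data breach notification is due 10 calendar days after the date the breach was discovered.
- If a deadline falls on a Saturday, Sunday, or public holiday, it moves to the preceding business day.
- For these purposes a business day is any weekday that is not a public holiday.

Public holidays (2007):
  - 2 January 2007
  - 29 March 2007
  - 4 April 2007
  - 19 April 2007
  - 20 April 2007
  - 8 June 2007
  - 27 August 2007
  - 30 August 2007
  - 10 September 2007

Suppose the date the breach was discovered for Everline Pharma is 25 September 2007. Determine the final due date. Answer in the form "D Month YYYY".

Trigger date 25 September 2007 + 10 calendar days = 5 October 2007.
5 October 2007 falls on a Friday, which is a business day, so no adjustment is needed.
Deadline: 5 October 2007.

5 October 2007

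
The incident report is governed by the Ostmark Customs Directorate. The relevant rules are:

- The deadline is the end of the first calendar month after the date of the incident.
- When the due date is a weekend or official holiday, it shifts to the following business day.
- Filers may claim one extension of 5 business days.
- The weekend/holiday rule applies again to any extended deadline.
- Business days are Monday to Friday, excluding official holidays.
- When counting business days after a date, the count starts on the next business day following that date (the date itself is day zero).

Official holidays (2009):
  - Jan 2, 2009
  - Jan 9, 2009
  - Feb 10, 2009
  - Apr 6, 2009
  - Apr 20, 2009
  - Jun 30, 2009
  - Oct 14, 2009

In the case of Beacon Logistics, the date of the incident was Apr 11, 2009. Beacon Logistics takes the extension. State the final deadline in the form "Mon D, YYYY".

1 month after Apr 11, 2009 is May 2009; that month ends on May 31, 2009.
Because May 31, 2009 is a Sunday, the deadline becomes Jun 1, 2009 (Monday).
Counting 5 further business days from Jun 1, 2009 reaches Jun 8, 2009.
Jun 8, 2009 falls on a Monday, which is a business day, so no adjustment is needed.
Deadline: Jun 8, 2009.

Jun 8, 2009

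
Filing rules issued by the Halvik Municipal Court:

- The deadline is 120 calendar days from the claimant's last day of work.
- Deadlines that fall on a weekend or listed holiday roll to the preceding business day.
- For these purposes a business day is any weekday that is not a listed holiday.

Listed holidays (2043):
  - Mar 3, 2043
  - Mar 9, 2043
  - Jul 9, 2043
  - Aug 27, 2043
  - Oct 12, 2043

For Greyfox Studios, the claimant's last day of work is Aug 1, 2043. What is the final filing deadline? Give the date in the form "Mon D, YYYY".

Trigger date Aug 1, 2043 + 120 calendar days = Nov 29, 2043.
Because Nov 29, 2043 is a Sunday, the deadline becomes Nov 27, 2043 (Friday).
The final due date is Nov 27, 2043.

Nov 27, 2043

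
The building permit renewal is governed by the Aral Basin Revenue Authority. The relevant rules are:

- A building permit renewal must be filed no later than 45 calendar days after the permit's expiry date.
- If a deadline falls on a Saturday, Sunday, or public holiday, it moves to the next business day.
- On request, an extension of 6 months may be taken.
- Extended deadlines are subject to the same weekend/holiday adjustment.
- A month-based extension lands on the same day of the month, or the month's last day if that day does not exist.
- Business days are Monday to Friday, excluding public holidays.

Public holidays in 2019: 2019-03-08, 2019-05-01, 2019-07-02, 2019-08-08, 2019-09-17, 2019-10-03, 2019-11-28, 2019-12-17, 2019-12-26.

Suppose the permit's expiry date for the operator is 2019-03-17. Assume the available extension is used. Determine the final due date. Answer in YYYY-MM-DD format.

Trigger date 2019-03-17 + 45 calendar days = 2019-05-01.
Because 2019-05-01 is a listed holiday, the deadline becomes 2019-05-02 (Thursday).
Add 6 months to 2019-05-02: 2019-11-02.
2019-11-02 is a Saturday, so it moves to the next business day, 2019-11-04 (Monday).
Deadline: 2019-11-04.

2019-11-04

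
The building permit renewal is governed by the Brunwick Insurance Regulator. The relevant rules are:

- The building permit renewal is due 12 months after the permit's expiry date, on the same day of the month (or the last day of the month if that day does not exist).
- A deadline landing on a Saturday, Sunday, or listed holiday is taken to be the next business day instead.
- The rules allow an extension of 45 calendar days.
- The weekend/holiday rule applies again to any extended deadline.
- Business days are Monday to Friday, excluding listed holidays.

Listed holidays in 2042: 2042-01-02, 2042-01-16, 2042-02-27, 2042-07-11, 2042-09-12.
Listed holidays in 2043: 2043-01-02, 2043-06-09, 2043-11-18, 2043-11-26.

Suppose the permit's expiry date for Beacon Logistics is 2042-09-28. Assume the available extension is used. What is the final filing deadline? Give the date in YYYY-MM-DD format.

12 months from 2042-09-28 is 2043-09-28.
2043-09-28 is a Monday and not a listed holiday, so it stands.
The 45-calendar-day extension moves the deadline from 2043-09-28 to 2043-11-12.
2043-11-12 (Thursday) is already a business day.
Final deadline: 2043-11-12.

2043-11-12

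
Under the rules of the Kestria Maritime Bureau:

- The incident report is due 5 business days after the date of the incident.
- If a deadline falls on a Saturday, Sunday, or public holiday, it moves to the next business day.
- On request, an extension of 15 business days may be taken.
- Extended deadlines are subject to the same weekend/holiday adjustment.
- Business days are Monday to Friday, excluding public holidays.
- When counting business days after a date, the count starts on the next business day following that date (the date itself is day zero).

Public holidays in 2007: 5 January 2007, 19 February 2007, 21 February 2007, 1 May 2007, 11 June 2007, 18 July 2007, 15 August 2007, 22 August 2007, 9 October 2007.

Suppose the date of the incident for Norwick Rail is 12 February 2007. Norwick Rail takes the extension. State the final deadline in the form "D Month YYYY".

14 March 2007

Counting 5 business days after 12 February 2007 (skipping weekends and listed holidays) reaches 20 February 2007.
20 February 2007 (Tuesday) is already a business day.
The 15-business-day extension runs from 20 February 2007 to 14 March 2007.
Since 14 March 2007 is a Wednesday and not a holiday, the date is unchanged.
Deadline: 14 March 2007.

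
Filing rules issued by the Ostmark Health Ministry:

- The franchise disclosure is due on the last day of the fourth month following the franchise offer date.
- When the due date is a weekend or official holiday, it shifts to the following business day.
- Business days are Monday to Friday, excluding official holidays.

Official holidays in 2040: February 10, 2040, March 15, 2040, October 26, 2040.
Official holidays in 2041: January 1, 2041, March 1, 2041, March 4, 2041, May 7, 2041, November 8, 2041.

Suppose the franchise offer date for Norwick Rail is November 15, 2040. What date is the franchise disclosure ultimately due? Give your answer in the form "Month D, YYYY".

4 months after November 15, 2040 falls in March 2041; the last day of that month is March 31, 2041.
March 31, 2041 is a Sunday; the next business day is April 1, 2041 (Monday).
So the filing is due April 1, 2041.

April 1, 2041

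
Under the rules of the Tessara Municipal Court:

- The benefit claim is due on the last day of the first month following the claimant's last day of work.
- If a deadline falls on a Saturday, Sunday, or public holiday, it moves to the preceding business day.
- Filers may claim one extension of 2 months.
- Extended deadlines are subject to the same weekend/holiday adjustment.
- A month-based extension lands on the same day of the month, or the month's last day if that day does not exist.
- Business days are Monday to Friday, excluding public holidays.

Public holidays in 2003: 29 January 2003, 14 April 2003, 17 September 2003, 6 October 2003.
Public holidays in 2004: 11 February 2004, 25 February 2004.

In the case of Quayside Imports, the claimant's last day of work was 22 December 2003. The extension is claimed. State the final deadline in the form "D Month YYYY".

30 March 2004

1 month after 22 December 2003 falls in January 2004; the last day of that month is 31 January 2004.
31 January 2004 is a Saturday; the preceding business day is 30 January 2004 (Friday).
Applying the 2 months extension: 2 months after 30 January 2004 is 30 March 2004.
30 March 2004 (Tuesday) is already a business day.
Final deadline: 30 March 2004.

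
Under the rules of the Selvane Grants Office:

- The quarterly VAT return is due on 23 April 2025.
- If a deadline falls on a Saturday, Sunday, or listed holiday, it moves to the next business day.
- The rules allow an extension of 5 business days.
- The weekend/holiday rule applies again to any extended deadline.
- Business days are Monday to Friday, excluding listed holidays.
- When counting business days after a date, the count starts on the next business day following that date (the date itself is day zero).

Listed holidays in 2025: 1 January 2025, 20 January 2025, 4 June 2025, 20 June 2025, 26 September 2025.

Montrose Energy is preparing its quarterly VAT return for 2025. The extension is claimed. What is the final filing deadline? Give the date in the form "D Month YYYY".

30 April 2025

The stated deadline is 23 April 2025.
23 April 2025 (Wednesday) is already a business day.
The 5-business-day extension runs from 23 April 2025 to 30 April 2025.
30 April 2025 falls on a Wednesday, which is a business day, so no adjustment is needed.
Deadline: 30 April 2025.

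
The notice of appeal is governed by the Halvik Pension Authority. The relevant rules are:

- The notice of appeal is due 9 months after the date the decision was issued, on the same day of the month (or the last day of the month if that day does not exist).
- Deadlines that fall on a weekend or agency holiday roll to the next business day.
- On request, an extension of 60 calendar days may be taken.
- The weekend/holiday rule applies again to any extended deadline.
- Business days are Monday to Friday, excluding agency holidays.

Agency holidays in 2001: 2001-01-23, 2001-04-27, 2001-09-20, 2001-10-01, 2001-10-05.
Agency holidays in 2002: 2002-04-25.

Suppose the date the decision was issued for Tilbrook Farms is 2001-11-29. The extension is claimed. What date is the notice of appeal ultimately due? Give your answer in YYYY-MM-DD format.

9 months after 2001-11-29, on the same day of the month, is 2002-08-29.
2002-08-29 is a Thursday and not a listed holiday, so it stands.
Applying the 60-calendar-day extension: 2002-08-29 + 60 days = 2002-10-28.
Since 2002-10-28 is a Monday and not a holiday, the date is unchanged.
Deadline: 2002-10-28.

2002-10-28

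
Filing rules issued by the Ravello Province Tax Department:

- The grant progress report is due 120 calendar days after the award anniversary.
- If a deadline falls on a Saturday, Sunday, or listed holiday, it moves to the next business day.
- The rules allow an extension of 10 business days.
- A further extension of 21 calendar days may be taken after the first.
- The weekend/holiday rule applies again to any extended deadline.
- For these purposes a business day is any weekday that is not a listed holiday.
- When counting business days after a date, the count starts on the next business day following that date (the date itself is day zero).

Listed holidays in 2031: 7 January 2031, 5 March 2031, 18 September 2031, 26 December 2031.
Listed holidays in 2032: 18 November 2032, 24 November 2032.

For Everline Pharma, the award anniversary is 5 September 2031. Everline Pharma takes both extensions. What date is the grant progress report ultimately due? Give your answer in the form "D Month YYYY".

Adding 120 calendar days to 5 September 2031 gives 3 January 2032.
3 January 2032 is a Saturday, so it moves to the next business day, 5 January 2032 (Monday).
The 10-business-day extension runs from 5 January 2032 to 19 January 2032.
19 January 2032 falls on a Monday, which is a business day, so no adjustment is needed.
Add the 21 calendar-day extension to 19 January 2032: 9 February 2032.
Since 9 February 2032 is a Monday and not a holiday, the date is unchanged.
So the filing is due 9 February 2032.

9 February 2032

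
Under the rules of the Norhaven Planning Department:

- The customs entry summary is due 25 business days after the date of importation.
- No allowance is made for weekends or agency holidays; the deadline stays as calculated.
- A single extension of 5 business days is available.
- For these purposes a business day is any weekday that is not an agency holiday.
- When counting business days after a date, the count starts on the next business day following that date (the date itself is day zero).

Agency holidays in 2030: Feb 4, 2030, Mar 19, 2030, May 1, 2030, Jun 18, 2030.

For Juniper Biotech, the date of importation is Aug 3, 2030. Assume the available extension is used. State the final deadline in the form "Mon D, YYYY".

Sep 13, 2030

Starting the day after Aug 3, 2030 and counting 25 business days lands on Sep 6, 2030.
No adjustment is made for weekends or holidays, so Sep 6, 2030 stands.
Applying the 5-business-day extension: 5 business days after Sep 6, 2030 is Sep 13, 2030.
Sep 13, 2030 is a Friday; no weekend or holiday adjustment applies.
So the filing is due Sep 13, 2030.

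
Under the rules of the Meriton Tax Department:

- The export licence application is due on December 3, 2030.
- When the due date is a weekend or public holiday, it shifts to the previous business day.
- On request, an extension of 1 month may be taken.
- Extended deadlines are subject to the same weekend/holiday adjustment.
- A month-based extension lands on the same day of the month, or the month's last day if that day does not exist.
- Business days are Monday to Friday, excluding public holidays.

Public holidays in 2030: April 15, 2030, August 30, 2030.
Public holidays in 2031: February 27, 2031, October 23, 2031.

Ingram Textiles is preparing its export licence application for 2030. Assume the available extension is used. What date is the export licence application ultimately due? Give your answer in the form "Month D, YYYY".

The statutory due date is December 3, 2030.
December 3, 2030 falls on a Tuesday, which is a business day, so no adjustment is needed.
The 1 month extension carries December 3, 2030 to January 3, 2031.
January 3, 2031 is a Friday and not a listed holiday, so it stands.
The final due date is January 3, 2031.

January 3, 2031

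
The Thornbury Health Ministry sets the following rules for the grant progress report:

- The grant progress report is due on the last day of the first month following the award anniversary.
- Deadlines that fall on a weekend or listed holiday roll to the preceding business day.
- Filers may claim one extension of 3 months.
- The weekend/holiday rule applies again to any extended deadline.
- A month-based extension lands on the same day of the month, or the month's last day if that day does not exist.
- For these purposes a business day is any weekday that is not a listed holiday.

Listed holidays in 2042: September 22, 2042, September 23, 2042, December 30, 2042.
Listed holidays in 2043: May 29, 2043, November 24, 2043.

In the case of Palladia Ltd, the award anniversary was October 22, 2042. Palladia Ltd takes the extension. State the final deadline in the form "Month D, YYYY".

1 month after October 22, 2042 falls in November 2042; the last day of that month is November 30, 2042.
November 30, 2042 is a Sunday, so it moves to the preceding business day, November 28, 2042 (Friday).
The 3 months extension carries November 28, 2042 to February 28, 2043.
February 28, 2043 is a Saturday; the preceding business day is February 27, 2043 (Friday).
Final deadline: February 27, 2043.

February 27, 2043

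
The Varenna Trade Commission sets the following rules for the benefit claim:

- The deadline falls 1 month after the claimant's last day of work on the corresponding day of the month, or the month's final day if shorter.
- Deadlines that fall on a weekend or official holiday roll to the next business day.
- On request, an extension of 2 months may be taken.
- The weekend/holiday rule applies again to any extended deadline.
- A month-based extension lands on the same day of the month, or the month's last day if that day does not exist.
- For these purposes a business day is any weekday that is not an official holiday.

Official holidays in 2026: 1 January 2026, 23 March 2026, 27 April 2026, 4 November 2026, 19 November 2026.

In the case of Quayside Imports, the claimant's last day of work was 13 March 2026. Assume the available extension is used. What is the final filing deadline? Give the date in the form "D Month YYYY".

1 month from 13 March 2026 is 13 April 2026.
13 April 2026 is a Monday and not a listed holiday, so it stands.
Applying the 2 months extension: 2 months after 13 April 2026 is 13 June 2026.
13 June 2026 falls on a Saturday. Rolling to the next business day gives 15 June 2026, a Monday.
The final due date is 15 June 2026.

15 June 2026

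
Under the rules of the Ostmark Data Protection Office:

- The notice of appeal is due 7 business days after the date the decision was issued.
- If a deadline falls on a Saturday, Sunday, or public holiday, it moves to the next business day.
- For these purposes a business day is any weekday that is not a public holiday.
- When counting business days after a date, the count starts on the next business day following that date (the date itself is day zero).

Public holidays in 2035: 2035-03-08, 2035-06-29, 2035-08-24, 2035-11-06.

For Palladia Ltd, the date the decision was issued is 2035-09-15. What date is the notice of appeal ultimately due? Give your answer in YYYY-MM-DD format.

2035-09-25

Counting 7 business days after 2035-09-15 (skipping weekends and listed holidays) reaches 2035-09-25.
2035-09-25 (Tuesday) is already a business day.
Deadline: 2035-09-25.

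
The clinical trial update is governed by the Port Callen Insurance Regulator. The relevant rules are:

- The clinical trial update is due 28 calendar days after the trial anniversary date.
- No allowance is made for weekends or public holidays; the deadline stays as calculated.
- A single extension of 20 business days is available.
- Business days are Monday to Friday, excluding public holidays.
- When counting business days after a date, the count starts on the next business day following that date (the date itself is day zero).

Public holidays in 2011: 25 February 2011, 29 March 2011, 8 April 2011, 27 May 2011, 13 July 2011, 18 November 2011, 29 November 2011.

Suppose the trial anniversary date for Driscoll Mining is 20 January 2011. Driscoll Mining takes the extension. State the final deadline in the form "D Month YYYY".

18 March 2011

Adding 28 calendar days to 20 January 2011 gives 17 February 2011.
17 February 2011 is a Thursday; no weekend or holiday adjustment applies.
The 20-business-day extension runs from 17 February 2011 to 18 March 2011.
18 March 2011 falls on a Friday. The rules make no weekend/holiday allowance, so it remains 18 March 2011.
Deadline: 18 March 2011.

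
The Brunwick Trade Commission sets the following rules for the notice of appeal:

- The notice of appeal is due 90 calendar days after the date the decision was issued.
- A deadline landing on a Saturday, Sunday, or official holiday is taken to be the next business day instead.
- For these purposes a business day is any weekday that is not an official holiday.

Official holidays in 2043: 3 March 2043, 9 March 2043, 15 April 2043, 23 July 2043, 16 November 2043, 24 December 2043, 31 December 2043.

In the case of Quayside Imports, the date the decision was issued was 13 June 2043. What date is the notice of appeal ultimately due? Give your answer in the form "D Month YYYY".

From 13 June 2043, 90 calendar days later is 11 September 2043.
11 September 2043 falls on a Friday, which is a business day, so no adjustment is needed.
The final due date is 11 September 2043.

11 September 2043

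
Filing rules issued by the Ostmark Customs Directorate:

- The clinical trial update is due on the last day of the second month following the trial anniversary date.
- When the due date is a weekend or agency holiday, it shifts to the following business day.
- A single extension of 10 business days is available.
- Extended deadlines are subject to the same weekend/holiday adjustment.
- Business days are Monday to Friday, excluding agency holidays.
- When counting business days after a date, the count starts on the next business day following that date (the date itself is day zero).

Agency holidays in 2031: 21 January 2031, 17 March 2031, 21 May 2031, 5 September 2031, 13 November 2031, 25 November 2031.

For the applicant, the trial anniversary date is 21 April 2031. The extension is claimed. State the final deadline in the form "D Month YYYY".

2 months after 21 April 2031 is June 2031; that month ends on 30 June 2031.
30 June 2031 is a Monday and not a listed holiday, so it stands.
The 10-business-day extension runs from 30 June 2031 to 14 July 2031.
14 July 2031 falls on a Monday, which is a business day, so no adjustment is needed.
Deadline: 14 July 2031.

14 July 2031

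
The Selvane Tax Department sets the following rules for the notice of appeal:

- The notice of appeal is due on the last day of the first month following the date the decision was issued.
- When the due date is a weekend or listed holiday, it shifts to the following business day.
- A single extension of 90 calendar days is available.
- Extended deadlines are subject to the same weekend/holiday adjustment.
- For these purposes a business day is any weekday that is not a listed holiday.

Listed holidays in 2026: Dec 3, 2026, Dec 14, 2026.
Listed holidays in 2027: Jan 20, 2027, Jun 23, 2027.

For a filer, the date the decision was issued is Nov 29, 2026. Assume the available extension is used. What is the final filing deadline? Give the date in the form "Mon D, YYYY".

1 month after Nov 29, 2026 is December 2026; that month ends on Dec 31, 2026.
Dec 31, 2026 (Thursday) is already a business day.
The 90-calendar-day extension moves the deadline from Dec 31, 2026 to Mar 31, 2027.
Since Mar 31, 2027 is a Wednesday and not a holiday, the date is unchanged.
Final deadline: Mar 31, 2027.

Mar 31, 2027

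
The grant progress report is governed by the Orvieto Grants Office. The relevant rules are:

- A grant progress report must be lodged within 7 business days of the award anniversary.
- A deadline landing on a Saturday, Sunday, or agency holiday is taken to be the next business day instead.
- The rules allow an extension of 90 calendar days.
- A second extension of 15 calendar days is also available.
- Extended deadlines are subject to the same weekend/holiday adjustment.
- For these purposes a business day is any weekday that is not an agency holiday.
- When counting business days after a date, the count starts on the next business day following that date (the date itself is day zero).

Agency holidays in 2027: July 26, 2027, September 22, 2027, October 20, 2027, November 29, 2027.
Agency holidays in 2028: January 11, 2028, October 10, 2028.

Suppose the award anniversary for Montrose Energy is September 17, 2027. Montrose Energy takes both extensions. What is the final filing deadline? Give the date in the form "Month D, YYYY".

Starting the day after September 17, 2027 and counting 7 business days lands on September 29, 2027.
September 29, 2027 (Wednesday) is already a business day.
With the 90-day extension, September 29, 2027 becomes December 28, 2027.
December 28, 2027 (Tuesday) is already a business day.
The 15-calendar-day extension moves the deadline from December 28, 2027 to January 12, 2028.
Since January 12, 2028 is a Wednesday and not a holiday, the date is unchanged.
Final deadline: January 12, 2028.

January 12, 2028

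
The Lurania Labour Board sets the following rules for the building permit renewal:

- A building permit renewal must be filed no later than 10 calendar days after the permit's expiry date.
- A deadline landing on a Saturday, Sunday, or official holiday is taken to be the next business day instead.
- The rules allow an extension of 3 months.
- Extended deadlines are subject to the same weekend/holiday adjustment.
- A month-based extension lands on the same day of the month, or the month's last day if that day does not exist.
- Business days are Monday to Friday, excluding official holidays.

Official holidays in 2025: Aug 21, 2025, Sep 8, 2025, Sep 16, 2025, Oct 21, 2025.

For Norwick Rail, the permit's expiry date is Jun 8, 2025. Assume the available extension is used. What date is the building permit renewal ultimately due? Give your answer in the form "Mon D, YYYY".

From Jun 8, 2025, 10 calendar days later is Jun 18, 2025.
Jun 18, 2025 is a Wednesday and not a listed holiday, so it stands.
Applying the 3 months extension: 3 months after Jun 18, 2025 is Sep 18, 2025.
Sep 18, 2025 falls on a Thursday, which is a business day, so no adjustment is needed.
The final due date is Sep 18, 2025.

Sep 18, 2025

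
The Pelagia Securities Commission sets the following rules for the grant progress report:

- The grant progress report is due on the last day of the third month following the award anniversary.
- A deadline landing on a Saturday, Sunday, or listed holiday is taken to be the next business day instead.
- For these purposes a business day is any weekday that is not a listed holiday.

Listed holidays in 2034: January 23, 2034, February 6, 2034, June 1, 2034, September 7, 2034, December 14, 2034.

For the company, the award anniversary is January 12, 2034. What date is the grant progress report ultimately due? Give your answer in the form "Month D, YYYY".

May 1, 2034

3 months after January 12, 2034 falls in April 2034; the last day of that month is April 30, 2034.
April 30, 2034 falls on a Sunday. Rolling to the next business day gives May 1, 2034, a Monday.
The final due date is May 1, 2034.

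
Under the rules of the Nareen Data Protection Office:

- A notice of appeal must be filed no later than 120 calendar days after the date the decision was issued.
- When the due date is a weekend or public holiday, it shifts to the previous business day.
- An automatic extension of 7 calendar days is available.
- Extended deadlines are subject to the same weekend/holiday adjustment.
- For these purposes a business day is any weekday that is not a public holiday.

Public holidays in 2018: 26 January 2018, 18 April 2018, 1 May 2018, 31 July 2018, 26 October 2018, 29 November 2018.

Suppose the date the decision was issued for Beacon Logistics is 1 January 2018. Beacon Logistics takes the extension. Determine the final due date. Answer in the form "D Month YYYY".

7 May 2018

Trigger date 1 January 2018 + 120 calendar days = 1 May 2018.
1 May 2018 falls on a listed holiday. Rolling to the preceding business day gives 30 April 2018, a Monday.
The 7-calendar-day extension moves the deadline from 30 April 2018 to 7 May 2018.
7 May 2018 is a Monday and not a listed holiday, so it stands.
Final deadline: 7 May 2018.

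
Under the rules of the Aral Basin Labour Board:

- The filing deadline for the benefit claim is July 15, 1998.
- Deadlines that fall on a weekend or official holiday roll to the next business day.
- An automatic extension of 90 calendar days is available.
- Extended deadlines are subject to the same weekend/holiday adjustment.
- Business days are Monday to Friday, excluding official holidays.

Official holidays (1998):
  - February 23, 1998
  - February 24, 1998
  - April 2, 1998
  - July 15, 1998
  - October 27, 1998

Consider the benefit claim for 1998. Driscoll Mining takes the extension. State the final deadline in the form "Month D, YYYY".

The stated deadline is July 15, 1998.
July 15, 1998 is a listed holiday; the next business day is July 16, 1998 (Thursday).
With the 90-day extension, July 16, 1998 becomes October 14, 1998.
October 14, 1998 falls on a Wednesday, which is a business day, so no adjustment is needed.
So the filing is due October 14, 1998.

October 14, 1998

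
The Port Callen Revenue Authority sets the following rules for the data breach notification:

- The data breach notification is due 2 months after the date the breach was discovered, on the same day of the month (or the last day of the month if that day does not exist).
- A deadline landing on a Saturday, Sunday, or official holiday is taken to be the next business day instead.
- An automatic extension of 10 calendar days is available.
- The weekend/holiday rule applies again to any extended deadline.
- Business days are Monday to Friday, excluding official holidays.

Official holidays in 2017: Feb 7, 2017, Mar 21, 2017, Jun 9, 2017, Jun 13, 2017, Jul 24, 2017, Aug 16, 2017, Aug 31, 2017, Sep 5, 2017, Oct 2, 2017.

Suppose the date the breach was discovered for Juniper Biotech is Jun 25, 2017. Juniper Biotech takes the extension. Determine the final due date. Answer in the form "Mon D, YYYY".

Sep 4, 2017

2 months after Jun 25, 2017, on the same day of the month, is Aug 25, 2017.
Aug 25, 2017 is a Friday and not a listed holiday, so it stands.
The 10-calendar-day extension moves the deadline from Aug 25, 2017 to Sep 4, 2017.
Since Sep 4, 2017 is a Monday and not a holiday, the date is unchanged.
Final deadline: Sep 4, 2017.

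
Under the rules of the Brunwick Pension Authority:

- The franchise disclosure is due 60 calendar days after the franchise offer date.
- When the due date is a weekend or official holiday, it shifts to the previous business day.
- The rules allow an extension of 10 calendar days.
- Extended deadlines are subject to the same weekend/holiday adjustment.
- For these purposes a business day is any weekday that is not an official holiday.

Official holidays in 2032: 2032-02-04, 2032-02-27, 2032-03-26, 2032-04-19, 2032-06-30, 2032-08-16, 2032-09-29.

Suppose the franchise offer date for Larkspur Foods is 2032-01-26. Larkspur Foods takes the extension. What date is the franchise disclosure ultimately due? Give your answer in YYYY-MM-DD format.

Adding 60 calendar days to 2032-01-26 gives 2032-03-26.
2032-03-26 falls on a listed holiday. Rolling to the preceding business day gives 2032-03-25, a Thursday.
Add the 10 calendar-day extension to 2032-03-25: 2032-04-04.
Because 2032-04-04 is a Sunday, the deadline becomes 2032-04-02 (Friday).
The final due date is 2032-04-02.

2032-04-02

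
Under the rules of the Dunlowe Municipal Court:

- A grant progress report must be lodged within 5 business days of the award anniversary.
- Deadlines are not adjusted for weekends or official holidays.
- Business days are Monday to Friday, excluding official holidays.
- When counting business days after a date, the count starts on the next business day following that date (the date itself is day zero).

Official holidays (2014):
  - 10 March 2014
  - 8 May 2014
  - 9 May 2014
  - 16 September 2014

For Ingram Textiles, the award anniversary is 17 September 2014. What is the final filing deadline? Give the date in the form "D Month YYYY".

Starting the day after 17 September 2014 and counting 5 business days lands on 24 September 2014.
24 September 2014 is a Wednesday; no weekend or holiday adjustment applies.
The final due date is 24 September 2014.

24 September 2014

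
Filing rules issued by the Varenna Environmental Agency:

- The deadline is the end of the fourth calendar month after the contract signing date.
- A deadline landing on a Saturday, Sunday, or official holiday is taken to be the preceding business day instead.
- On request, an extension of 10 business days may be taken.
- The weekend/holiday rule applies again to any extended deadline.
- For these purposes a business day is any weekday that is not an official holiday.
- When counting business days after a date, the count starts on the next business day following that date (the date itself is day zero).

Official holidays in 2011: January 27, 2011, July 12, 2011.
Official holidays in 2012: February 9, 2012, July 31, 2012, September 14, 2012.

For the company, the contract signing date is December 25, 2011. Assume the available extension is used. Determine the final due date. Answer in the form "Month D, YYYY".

May 14, 2012

4 months after December 25, 2011 falls in April 2012; the last day of that month is April 30, 2012.
Since April 30, 2012 is a Monday and not a holiday, the date is unchanged.
Applying the 10-business-day extension: 10 business days after April 30, 2012 is May 14, 2012.
May 14, 2012 is a Monday and not a listed holiday, so it stands.
So the filing is due May 14, 2012.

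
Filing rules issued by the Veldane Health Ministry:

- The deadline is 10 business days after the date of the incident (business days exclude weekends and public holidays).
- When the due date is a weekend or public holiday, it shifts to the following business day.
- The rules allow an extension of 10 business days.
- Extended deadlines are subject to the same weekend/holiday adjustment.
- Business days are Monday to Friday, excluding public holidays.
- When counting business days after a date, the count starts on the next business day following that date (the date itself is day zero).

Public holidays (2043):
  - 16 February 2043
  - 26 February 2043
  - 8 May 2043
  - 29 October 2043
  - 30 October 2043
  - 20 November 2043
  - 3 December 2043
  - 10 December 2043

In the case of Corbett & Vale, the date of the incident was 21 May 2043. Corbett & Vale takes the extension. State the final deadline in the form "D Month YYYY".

Counting 10 business days after 21 May 2043 (skipping weekends and listed holidays) reaches 4 June 2043.
4 June 2043 is a Thursday and not a listed holiday, so it stands.
Applying the 10-business-day extension: 10 business days after 4 June 2043 is 18 June 2043.
18 June 2043 is a Thursday and not a listed holiday, so it stands.
The final due date is 18 June 2043.

18 June 2043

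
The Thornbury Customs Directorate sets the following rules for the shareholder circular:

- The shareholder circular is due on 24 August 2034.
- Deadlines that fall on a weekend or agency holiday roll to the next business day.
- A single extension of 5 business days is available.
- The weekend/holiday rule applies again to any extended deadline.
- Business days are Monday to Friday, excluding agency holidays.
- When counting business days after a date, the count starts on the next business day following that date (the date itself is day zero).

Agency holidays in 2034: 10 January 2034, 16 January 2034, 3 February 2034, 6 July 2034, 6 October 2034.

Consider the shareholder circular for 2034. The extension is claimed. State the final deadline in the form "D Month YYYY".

31 August 2034

The statutory due date is 24 August 2034.
24 August 2034 falls on a Thursday, which is a business day, so no adjustment is needed.
Applying the 5-business-day extension: 5 business days after 24 August 2034 is 31 August 2034.
31 August 2034 is a Thursday and not a listed holiday, so it stands.
Deadline: 31 August 2034.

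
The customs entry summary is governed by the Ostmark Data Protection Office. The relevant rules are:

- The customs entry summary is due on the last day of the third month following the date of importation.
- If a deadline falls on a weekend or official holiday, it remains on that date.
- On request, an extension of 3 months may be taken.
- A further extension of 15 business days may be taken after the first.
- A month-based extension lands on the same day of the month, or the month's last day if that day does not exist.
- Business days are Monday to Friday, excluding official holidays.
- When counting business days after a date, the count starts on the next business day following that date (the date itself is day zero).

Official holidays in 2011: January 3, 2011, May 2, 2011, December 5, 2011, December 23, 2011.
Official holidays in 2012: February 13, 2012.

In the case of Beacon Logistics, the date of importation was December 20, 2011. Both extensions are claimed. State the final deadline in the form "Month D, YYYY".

3 months after December 20, 2011 is March 2012; that month ends on March 31, 2012.
March 31, 2012 is a Saturday; no weekend or holiday adjustment applies.
The 3 months extension carries March 31, 2012 to June 30, 2012 (day 31 does not exist in June, so the month's last day is used).
June 30, 2012 falls on a Saturday. The rules make no weekend/holiday allowance, so it remains June 30, 2012.
Applying the 15-business-day extension: 15 business days after June 30, 2012 is July 20, 2012.
No adjustment is made for weekends or holidays, so July 20, 2012 stands.
Deadline: July 20, 2012.

July 20, 2012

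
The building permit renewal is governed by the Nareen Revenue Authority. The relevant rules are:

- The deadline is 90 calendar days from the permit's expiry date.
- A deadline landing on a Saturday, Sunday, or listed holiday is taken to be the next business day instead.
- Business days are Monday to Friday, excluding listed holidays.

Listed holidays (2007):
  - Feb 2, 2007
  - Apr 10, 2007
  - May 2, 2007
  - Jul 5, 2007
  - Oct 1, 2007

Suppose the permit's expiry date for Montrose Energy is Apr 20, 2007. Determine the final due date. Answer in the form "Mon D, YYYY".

From Apr 20, 2007, 90 calendar days later is Jul 19, 2007.
Jul 19, 2007 is a Thursday and not a listed holiday, so it stands.
Final deadline: Jul 19, 2007.

Jul 19, 2007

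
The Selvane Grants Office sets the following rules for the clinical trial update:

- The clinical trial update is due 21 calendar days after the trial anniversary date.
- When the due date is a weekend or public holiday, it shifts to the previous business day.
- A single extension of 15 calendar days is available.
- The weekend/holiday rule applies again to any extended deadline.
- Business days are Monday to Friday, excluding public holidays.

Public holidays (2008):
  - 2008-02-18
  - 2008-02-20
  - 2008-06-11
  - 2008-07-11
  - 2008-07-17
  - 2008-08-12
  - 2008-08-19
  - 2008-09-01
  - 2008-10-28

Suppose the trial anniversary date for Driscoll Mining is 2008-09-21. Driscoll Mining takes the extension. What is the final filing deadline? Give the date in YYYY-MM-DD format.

21 calendar days after 2008-09-21 is 2008-10-12.
2008-10-12 falls on a Sunday. Rolling to the preceding business day gives 2008-10-10, a Friday.
Applying the 15-calendar-day extension: 2008-10-10 + 15 days = 2008-10-25.
2008-10-25 falls on a Saturday. Rolling to the preceding business day gives 2008-10-24, a Friday.
So the filing is due 2008-10-24.

2008-10-24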